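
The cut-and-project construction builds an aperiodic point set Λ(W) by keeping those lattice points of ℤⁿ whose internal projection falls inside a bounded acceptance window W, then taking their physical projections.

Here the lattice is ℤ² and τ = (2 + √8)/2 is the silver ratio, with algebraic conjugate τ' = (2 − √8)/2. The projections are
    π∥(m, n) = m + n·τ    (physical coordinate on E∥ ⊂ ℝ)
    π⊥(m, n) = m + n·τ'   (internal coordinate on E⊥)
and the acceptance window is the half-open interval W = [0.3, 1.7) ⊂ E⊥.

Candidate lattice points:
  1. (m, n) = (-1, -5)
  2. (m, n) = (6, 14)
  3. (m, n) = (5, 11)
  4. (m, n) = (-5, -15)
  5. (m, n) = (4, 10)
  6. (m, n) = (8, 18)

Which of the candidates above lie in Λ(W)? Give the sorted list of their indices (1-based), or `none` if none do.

1, 3, 4, 6

Compute τ' = (2−√8)/2 = -0.4142, so π⊥(m,n) = m -0.4142·n.
[1] lift (-1,-5): star map gives 1.0711; window check 0.3 ≤ 1.0711 < 1.7 is true → IN Λ
[2] lift (6,14): star map gives 0.2010; window check 0.3 ≤ 0.2010 < 1.7 is false → out
[3] lift (5,11): star map gives 0.4437; window check 0.3 ≤ 0.4437 < 1.7 is true → IN Λ
[4] lift (-5,-15): star map gives 1.2132; window check 0.3 ≤ 1.2132 < 1.7 is true → IN Λ
[5] lift (4,10): star map gives -0.1421; window check 0.3 ≤ -0.1421 < 1.7 is false → out
[6] lift (8,18): star map gives 0.5442; window check 0.3 ≤ 0.5442 < 1.7 is true → IN Λ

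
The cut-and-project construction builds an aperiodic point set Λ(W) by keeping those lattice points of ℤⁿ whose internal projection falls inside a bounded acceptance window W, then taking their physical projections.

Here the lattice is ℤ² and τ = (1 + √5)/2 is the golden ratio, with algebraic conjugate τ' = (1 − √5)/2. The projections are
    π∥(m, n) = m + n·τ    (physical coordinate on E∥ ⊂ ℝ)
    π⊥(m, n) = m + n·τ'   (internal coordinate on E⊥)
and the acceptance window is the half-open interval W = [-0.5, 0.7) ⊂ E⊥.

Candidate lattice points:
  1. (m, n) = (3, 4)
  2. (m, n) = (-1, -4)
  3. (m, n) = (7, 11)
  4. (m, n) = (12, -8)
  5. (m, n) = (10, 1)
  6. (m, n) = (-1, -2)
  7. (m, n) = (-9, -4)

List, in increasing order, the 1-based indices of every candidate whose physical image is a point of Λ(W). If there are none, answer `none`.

1, 3, 6

Compute τ' = (1−√5)/2 = -0.61803, so π⊥(m,n) = m -0.61803·n.
[1] lift (3,4): star map gives 0.52786; window check -0.5 ≤ 0.52786 < 0.7 is true → IN Λ
[2] lift (-1,-4): star map gives 1.47214; window check -0.5 ≤ 1.47214 < 0.7 is false → out
[3] lift (7,11): star map gives 0.20163; window check -0.5 ≤ 0.20163 < 0.7 is true → IN Λ
[4] lift (12,-8): star map gives 16.94427; window check -0.5 ≤ 16.94427 < 0.7 is false → out
[5] lift (10,1): star map gives 9.38197; window check -0.5 ≤ 9.38197 < 0.7 is false → out
[6] lift (-1,-2): star map gives 0.23607; window check -0.5 ≤ 0.23607 < 0.7 is true → IN Λ
[7] lift (-9,-4): star map gives -6.52786; window check -0.5 ≤ -6.52786 < 0.7 is false → out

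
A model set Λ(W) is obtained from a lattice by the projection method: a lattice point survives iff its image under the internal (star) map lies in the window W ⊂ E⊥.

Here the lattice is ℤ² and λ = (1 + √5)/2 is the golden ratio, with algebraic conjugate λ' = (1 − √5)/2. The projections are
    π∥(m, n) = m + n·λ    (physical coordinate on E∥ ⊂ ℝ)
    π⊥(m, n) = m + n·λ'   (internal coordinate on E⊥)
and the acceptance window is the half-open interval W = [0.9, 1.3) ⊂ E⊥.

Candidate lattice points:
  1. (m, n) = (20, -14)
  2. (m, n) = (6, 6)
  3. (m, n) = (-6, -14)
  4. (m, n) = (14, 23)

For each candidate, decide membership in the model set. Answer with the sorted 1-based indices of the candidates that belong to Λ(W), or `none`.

none

λ' = (1−√5)/2 ≈ -0.6180.
[1] lift (20,-14): star map gives 28.6525; window check 0.9 ≤ 28.6525 < 1.3 is false → out
[2] lift (6,6): star map gives 2.2918; window check 0.9 ≤ 2.2918 < 1.3 is false → out
[3] lift (-6,-14): star map gives 2.6525; window check 0.9 ≤ 2.6525 < 1.3 is false → out
[4] lift (14,23): star map gives -0.2148; window check 0.9 ≤ -0.2148 < 1.3 is false → out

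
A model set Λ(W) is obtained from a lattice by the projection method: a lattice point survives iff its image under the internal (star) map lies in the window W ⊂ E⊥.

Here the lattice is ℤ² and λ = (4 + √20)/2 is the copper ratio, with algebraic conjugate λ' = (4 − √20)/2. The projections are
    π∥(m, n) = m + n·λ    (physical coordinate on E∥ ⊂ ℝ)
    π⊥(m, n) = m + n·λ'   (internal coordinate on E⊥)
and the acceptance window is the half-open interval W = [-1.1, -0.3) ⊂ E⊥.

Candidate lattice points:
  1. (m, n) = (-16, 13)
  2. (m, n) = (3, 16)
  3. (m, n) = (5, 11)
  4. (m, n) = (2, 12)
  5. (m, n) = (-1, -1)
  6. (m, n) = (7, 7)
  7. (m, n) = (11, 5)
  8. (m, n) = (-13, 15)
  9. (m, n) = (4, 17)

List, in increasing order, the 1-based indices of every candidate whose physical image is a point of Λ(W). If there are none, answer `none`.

Numerically λ ≈ 4.236068 and λ' = −1/λ ≈ -0.236068.
#1 (-16,13): internal coord -16 + (13)·λ' = -19.068884; -19.068884 ∉ [-1.1, -0.3) → out
#2 (3,16): internal coord 3 + (16)·λ' = -0.777088; -0.777088 ∈ [-1.1, -0.3) → IN Λ
#3 (5,11): internal coord 5 + (11)·λ' = +2.403252; +2.403252 ∉ [-1.1, -0.3) → out
#4 (2,12): internal coord 2 + (12)·λ' = -0.832816; -0.832816 ∈ [-1.1, -0.3) → IN Λ
#5 (-1,-1): internal coord -1 + (-1)·λ' = -0.763932; -0.763932 ∈ [-1.1, -0.3) → IN Λ
#6 (7,7): internal coord 7 + (7)·λ' = +5.347524; +5.347524 ∉ [-1.1, -0.3) → out
#7 (11,5): internal coord 11 + (5)·λ' = +9.819660; +9.819660 ∉ [-1.1, -0.3) → out
#8 (-13,15): internal coord -13 + (15)·λ' = -16.541020; -16.541020 ∉ [-1.1, -0.3) → out
#9 (4,17): internal coord 4 + (17)·λ' = -0.013156; -0.013156 ∉ [-1.1, -0.3) → out

2, 4, 5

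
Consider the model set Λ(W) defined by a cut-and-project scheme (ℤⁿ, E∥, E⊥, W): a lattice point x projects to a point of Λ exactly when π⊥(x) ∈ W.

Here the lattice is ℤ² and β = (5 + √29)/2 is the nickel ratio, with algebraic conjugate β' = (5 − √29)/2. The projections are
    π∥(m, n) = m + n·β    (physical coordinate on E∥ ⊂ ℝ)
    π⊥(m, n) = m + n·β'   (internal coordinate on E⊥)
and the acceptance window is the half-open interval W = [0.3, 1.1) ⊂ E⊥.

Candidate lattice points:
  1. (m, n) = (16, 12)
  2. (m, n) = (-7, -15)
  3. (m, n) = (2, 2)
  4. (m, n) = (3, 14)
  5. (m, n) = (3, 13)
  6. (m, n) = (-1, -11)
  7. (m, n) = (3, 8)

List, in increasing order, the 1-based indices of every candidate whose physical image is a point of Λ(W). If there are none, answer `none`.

β' = (5−√29)/2 ≈ -0.192582.
candidate 1: (m,n)=(16,12) → π∥ = 16+12·β ≈ 78.310989, π⊥ = 16+12·β' ≈ 13.689011 ∉ [0.3, 1.1) ⇒ out
candidate 2: (m,n)=(-7,-15) → π∥ = -7-15·β ≈ -84.888736, π⊥ = -7-15·β' ≈ -4.111264 ∉ [0.3, 1.1) ⇒ out
candidate 3: (m,n)=(2,2) → π∥ = 2+2·β ≈ 12.385165, π⊥ = 2+2·β' ≈ 1.614835 ∉ [0.3, 1.1) ⇒ out
candidate 4: (m,n)=(3,14) → π∥ = 3+14·β ≈ 75.696154, π⊥ = 3+14·β' ≈ 0.303846 ∈ [0.3, 1.1) ⇒ IN Λ
candidate 5: (m,n)=(3,13) → π∥ = 3+13·β ≈ 70.503571, π⊥ = 3+13·β' ≈ 0.496429 ∈ [0.3, 1.1) ⇒ IN Λ
candidate 6: (m,n)=(-1,-11) → π∥ = -1-11·β ≈ -58.118406, π⊥ = -1-11·β' ≈ 1.118406 ∉ [0.3, 1.1) ⇒ out
candidate 7: (m,n)=(3,8) → π∥ = 3+8·β ≈ 44.540659, π⊥ = 3+8·β' ≈ 1.459341 ∉ [0.3, 1.1) ⇒ out

4, 5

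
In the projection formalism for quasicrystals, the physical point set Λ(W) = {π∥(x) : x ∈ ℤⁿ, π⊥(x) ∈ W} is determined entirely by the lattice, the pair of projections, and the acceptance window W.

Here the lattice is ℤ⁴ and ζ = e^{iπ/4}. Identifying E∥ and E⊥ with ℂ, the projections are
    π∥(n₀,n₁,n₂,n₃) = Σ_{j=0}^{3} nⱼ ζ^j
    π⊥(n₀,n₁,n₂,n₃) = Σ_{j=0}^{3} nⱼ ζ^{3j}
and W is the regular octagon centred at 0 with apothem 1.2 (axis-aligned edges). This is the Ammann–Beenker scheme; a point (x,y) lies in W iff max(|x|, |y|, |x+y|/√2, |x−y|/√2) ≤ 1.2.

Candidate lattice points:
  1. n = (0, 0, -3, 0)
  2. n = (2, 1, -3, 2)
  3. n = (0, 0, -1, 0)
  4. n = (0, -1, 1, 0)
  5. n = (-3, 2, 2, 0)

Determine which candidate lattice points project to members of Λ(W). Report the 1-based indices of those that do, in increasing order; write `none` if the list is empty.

3

With ζ = e^{iπ/4} the internal vectors are ζ^0,ζ^3,ζ^6,ζ^9.
candidate 1: n = (0, 0, -3, 0) → π⊥ ≈ (+0.0000, +3.0000); max(|x|,|y|,|x±y|/√2) = 3.0000 > 1.2 ⇒ ∉ W
candidate 2: n = (2, 1, -3, 2) → π⊥ ≈ (+2.7071, +5.1213); max(|x|,|y|,|x±y|/√2) = 5.5355 > 1.2 ⇒ ∉ W
candidate 3: n = (0, 0, -1, 0) → π⊥ ≈ (+0.0000, +1.0000); max(|x|,|y|,|x±y|/√2) = 1.0000 ≤ 1.2 ⇒ ∈ W
candidate 4: n = (0, -1, 1, 0) → π⊥ ≈ (+0.7071, -1.7071); max(|x|,|y|,|x±y|/√2) = 1.7071 > 1.2 ⇒ ∉ W
candidate 5: n = (-3, 2, 2, 0) → π⊥ ≈ (-4.4142, -0.5858); max(|x|,|y|,|x±y|/√2) = 4.4142 > 1.2 ⇒ ∉ W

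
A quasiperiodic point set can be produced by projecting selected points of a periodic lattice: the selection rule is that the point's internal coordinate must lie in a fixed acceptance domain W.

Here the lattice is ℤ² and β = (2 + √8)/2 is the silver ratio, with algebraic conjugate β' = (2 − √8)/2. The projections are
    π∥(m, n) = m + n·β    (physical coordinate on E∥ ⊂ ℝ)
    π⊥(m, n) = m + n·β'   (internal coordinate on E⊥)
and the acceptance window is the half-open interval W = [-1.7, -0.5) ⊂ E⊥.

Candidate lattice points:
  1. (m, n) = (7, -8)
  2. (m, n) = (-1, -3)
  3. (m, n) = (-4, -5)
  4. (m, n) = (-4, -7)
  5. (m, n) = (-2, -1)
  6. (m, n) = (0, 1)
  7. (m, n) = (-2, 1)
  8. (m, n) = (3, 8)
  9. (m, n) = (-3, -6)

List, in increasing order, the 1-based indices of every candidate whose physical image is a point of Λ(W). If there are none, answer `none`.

4, 5, 9

Numerically β ≈ 2.414214 and β' = −1/β ≈ -0.414214.
candidate 1: (m,n)=(7,-8) → π∥ = 7-8·β ≈ -12.313708, π⊥ = 7-8·β' ≈ 10.313708 ∉ [-1.7, -0.5) ⇒ out
candidate 2: (m,n)=(-1,-3) → π∥ = -1-3·β ≈ -8.242641, π⊥ = -1-3·β' ≈ 0.242641 ∉ [-1.7, -0.5) ⇒ out
candidate 3: (m,n)=(-4,-5) → π∥ = -4-5·β ≈ -16.071068, π⊥ = -4-5·β' ≈ -1.928932 ∉ [-1.7, -0.5) ⇒ out
candidate 4: (m,n)=(-4,-7) → π∥ = -4-7·β ≈ -20.899495, π⊥ = -4-7·β' ≈ -1.100505 ∈ [-1.7, -0.5) ⇒ IN Λ
candidate 5: (m,n)=(-2,-1) → π∥ = -2-1·β ≈ -4.414214, π⊥ = -2-1·β' ≈ -1.585786 ∈ [-1.7, -0.5) ⇒ IN Λ
candidate 6: (m,n)=(0,1) → π∥ = 0+1·β ≈ 2.414214, π⊥ = 0+1·β' ≈ -0.414214 ∉ [-1.7, -0.5) ⇒ out
candidate 7: (m,n)=(-2,1) → π∥ = -2+1·β ≈ 0.414214, π⊥ = -2+1·β' ≈ -2.414214 ∉ [-1.7, -0.5) ⇒ out
candidate 8: (m,n)=(3,8) → π∥ = 3+8·β ≈ 22.313708, π⊥ = 3+8·β' ≈ -0.313708 ∉ [-1.7, -0.5) ⇒ out
candidate 9: (m,n)=(-3,-6) → π∥ = -3-6·β ≈ -17.485281, π⊥ = -3-6·β' ≈ -0.514719 ∈ [-1.7, -0.5) ⇒ IN Λ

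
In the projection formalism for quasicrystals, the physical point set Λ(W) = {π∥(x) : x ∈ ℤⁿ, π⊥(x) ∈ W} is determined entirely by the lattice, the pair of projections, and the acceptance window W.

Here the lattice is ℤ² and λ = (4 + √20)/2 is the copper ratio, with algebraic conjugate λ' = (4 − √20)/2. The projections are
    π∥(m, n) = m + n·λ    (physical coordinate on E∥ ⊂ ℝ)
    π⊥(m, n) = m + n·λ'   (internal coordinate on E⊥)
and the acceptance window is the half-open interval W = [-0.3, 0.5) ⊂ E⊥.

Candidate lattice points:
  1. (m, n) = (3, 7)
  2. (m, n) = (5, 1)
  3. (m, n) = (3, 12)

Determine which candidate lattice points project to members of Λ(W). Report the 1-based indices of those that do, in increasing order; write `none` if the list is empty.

Numerically λ ≈ 4.23607 and λ' = −1/λ ≈ -0.23607.
#1 (3,7): internal coord 3 + (7)·λ' = +1.34752; +1.34752 ∉ [-0.3, 0.5) → out
#2 (5,1): internal coord 5 + (1)·λ' = +4.76393; +4.76393 ∉ [-0.3, 0.5) → out
#3 (3,12): internal coord 3 + (12)·λ' = +0.16718; +0.16718 ∈ [-0.3, 0.5) → IN Λ

3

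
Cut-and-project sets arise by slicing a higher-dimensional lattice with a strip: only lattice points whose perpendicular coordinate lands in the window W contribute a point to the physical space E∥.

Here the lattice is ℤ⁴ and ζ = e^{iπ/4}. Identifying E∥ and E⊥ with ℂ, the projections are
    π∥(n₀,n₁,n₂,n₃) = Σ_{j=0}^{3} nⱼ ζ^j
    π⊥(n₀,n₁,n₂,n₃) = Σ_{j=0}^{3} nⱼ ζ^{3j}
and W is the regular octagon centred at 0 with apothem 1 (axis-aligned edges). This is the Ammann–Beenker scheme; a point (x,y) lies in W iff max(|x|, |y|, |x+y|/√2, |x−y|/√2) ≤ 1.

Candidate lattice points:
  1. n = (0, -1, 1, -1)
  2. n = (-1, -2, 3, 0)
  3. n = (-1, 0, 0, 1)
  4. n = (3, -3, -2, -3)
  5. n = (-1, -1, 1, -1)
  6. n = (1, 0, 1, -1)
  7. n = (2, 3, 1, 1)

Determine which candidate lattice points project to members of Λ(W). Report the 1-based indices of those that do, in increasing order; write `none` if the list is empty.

3

π⊥(n) = n₀ + n₁ζ³ + n₂ζ⁶ + n₃ζ⁹ where ζ = e^{iπ/4}.
candidate 1: n = (0, -1, 1, -1) → π⊥ ≈ (+0.0000, -2.4142); max(|x|,|y|,|x±y|/√2) = 2.4142 > 1 ⇒ ∉ W
candidate 2: n = (-1, -2, 3, 0) → π⊥ ≈ (+0.4142, -4.4142); max(|x|,|y|,|x±y|/√2) = 4.4142 > 1 ⇒ ∉ W
candidate 3: n = (-1, 0, 0, 1) → π⊥ ≈ (-0.2929, +0.7071); max(|x|,|y|,|x±y|/√2) = 0.7071 ≤ 1 ⇒ ∈ W
candidate 4: n = (3, -3, -2, -3) → π⊥ ≈ (+3.0000, -2.2426); max(|x|,|y|,|x±y|/√2) = 3.7071 > 1 ⇒ ∉ W
candidate 5: n = (-1, -1, 1, -1) → π⊥ ≈ (-1.0000, -2.4142); max(|x|,|y|,|x±y|/√2) = 2.4142 > 1 ⇒ ∉ W
candidate 6: n = (1, 0, 1, -1) → π⊥ ≈ (+0.2929, -1.7071); max(|x|,|y|,|x±y|/√2) = 1.7071 > 1 ⇒ ∉ W
candidate 7: n = (2, 3, 1, 1) → π⊥ ≈ (+0.5858, +1.8284); max(|x|,|y|,|x±y|/√2) = 1.8284 > 1 ⇒ ∉ W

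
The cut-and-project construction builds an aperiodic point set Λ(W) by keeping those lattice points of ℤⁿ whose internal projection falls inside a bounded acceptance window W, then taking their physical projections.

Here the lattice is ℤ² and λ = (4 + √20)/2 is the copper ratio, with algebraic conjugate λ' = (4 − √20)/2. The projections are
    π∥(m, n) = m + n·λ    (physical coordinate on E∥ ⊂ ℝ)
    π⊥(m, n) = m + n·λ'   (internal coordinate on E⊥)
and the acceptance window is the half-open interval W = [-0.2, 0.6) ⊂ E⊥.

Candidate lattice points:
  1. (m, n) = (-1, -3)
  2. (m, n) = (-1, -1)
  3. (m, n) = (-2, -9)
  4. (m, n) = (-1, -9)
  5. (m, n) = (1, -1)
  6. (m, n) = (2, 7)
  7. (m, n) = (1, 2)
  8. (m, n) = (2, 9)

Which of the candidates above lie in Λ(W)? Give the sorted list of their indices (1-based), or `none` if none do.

3, 6, 7, 8

Compute λ' = (4−√20)/2 = -0.23607, so π⊥(m,n) = m -0.23607·n.
[1] lift (-1,-3): star map gives -0.29180; window check -0.2 ≤ -0.29180 < 0.6 is false → out
[2] lift (-1,-1): star map gives -0.76393; window check -0.2 ≤ -0.76393 < 0.6 is false → out
[3] lift (-2,-9): star map gives 0.12461; window check -0.2 ≤ 0.12461 < 0.6 is true → IN Λ
[4] lift (-1,-9): star map gives 1.12461; window check -0.2 ≤ 1.12461 < 0.6 is false → out
[5] lift (1,-1): star map gives 1.23607; window check -0.2 ≤ 1.23607 < 0.6 is false → out
[6] lift (2,7): star map gives 0.34752; window check -0.2 ≤ 0.34752 < 0.6 is true → IN Λ
[7] lift (1,2): star map gives 0.52786; window check -0.2 ≤ 0.52786 < 0.6 is true → IN Λ
[8] lift (2,9): star map gives -0.12461; window check -0.2 ≤ -0.12461 < 0.6 is true → IN Λ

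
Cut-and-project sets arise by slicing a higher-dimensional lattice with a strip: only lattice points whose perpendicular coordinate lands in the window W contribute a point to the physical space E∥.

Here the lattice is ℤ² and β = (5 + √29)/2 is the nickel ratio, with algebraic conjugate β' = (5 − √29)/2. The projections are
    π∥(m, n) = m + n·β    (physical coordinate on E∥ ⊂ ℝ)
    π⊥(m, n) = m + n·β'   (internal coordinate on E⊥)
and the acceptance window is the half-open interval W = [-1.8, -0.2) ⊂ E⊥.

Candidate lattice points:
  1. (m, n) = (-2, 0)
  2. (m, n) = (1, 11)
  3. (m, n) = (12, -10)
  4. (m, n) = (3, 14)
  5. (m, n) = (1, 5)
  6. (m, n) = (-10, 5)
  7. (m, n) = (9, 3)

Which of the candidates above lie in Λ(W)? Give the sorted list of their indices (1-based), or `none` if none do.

Numerically β ≈ 5.1926 and β' = −1/β ≈ -0.1926.
[1] lift (-2,0): star map gives -2.0000; window check -1.8 ≤ -2.0000 < -0.2 is false → out
[2] lift (1,11): star map gives -1.1184; window check -1.8 ≤ -1.1184 < -0.2 is true → IN Λ
[3] lift (12,-10): star map gives 13.9258; window check -1.8 ≤ 13.9258 < -0.2 is false → out
[4] lift (3,14): star map gives 0.3038; window check -1.8 ≤ 0.3038 < -0.2 is false → out
[5] lift (1,5): star map gives 0.0371; window check -1.8 ≤ 0.0371 < -0.2 is false → out
[6] lift (-10,5): star map gives -10.9629; window check -1.8 ≤ -10.9629 < -0.2 is false → out
[7] lift (9,3): star map gives 8.4223; window check -1.8 ≤ 8.4223 < -0.2 is false → out

2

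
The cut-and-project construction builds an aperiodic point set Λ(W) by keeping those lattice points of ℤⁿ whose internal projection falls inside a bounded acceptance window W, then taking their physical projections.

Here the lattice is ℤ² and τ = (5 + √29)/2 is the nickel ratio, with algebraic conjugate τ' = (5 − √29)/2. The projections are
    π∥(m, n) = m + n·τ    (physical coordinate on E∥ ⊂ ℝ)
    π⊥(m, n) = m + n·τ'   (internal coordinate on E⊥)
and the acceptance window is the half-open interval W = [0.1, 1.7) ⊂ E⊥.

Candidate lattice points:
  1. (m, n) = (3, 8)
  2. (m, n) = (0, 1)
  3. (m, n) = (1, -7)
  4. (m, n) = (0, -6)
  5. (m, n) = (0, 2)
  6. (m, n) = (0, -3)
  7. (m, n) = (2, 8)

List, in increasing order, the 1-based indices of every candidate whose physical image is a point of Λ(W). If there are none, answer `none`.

1, 4, 6, 7

Numerically τ ≈ 5.19258 and τ' = −1/τ ≈ -0.19258.
candidate 1: (m,n)=(3,8) → π∥ = 3+8·τ ≈ 44.54066, π⊥ = 3+8·τ' ≈ 1.45934 ∈ [0.1, 1.7) ⇒ IN Λ
candidate 2: (m,n)=(0,1) → π∥ = 0+1·τ ≈ 5.19258, π⊥ = 0+1·τ' ≈ -0.19258 ∉ [0.1, 1.7) ⇒ out
candidate 3: (m,n)=(1,-7) → π∥ = 1-7·τ ≈ -35.34808, π⊥ = 1-7·τ' ≈ 2.34808 ∉ [0.1, 1.7) ⇒ out
candidate 4: (m,n)=(0,-6) → π∥ = 0-6·τ ≈ -31.15549, π⊥ = 0-6·τ' ≈ 1.15549 ∈ [0.1, 1.7) ⇒ IN Λ
candidate 5: (m,n)=(0,2) → π∥ = 0+2·τ ≈ 10.38516, π⊥ = 0+2·τ' ≈ -0.38516 ∉ [0.1, 1.7) ⇒ out
candidate 6: (m,n)=(0,-3) → π∥ = 0-3·τ ≈ -15.57775, π⊥ = 0-3·τ' ≈ 0.57775 ∈ [0.1, 1.7) ⇒ IN Λ
candidate 7: (m,n)=(2,8) → π∥ = 2+8·τ ≈ 43.54066, π⊥ = 2+8·τ' ≈ 0.45934 ∈ [0.1, 1.7) ⇒ IN Λ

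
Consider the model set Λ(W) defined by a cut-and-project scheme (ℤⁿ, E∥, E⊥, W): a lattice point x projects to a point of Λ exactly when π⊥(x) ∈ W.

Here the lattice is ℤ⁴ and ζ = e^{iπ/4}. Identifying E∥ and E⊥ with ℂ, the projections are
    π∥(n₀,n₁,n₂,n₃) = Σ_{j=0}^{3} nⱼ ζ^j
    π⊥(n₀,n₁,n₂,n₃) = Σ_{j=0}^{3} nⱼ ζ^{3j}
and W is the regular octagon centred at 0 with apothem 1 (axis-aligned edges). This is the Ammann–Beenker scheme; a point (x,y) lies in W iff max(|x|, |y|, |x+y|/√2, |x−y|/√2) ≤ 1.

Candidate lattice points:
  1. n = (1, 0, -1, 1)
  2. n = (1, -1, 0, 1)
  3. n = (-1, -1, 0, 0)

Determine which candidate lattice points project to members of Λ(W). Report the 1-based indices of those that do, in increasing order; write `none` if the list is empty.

π⊥(n) = n₀ + n₁ζ³ + n₂ζ⁶ + n₃ζ⁹ where ζ = e^{iπ/4}.
#1 (1, 0, -1, 1): internal (1.7071, 1.7071); octagon support 2.4142 vs apothem 1 → ∉ W
#2 (1, -1, 0, 1): internal (2.4142, 0.0000); octagon support 2.4142 vs apothem 1 → ∉ W
#3 (-1, -1, 0, 0): internal (-0.2929, -0.7071); octagon support 0.7071 vs apothem 1 → ∈ W

3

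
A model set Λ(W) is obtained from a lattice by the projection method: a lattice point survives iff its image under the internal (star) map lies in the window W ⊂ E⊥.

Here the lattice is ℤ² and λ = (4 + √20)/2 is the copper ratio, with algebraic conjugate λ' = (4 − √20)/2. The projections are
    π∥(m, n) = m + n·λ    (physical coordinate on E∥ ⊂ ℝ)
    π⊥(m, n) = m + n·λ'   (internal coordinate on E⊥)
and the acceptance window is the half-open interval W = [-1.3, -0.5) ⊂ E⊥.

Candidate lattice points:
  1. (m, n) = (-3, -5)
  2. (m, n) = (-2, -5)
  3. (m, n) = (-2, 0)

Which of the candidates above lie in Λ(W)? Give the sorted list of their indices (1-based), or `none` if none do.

2

Numerically λ ≈ 4.23607 and λ' = −1/λ ≈ -0.23607.
[1] lift (-3,-5): star map gives -1.81966; window check -1.3 ≤ -1.81966 < -0.5 is false → out
[2] lift (-2,-5): star map gives -0.81966; window check -1.3 ≤ -0.81966 < -0.5 is true → IN Λ
[3] lift (-2,0): star map gives -2.00000; window check -1.3 ≤ -2.00000 < -0.5 is false → out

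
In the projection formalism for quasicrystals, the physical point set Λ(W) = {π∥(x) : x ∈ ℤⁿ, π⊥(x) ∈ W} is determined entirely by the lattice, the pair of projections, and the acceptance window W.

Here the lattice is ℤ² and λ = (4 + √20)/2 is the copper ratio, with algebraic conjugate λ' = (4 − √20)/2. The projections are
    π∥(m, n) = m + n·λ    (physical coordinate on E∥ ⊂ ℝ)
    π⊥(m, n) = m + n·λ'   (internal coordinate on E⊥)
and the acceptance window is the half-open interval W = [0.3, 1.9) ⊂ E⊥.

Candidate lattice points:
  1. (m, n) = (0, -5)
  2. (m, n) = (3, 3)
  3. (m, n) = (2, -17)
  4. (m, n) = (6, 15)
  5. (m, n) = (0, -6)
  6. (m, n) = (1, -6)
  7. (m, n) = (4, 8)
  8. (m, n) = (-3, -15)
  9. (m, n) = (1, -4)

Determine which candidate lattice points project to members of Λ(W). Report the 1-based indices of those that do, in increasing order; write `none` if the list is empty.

1, 5, 8

λ' = (4−√20)/2 ≈ -0.23607.
candidate 1: (m,n)=(0,-5) → π∥ = 0-5·λ ≈ -21.18034, π⊥ = 0-5·λ' ≈ 1.18034 ∈ [0.3, 1.9) ⇒ IN Λ
candidate 2: (m,n)=(3,3) → π∥ = 3+3·λ ≈ 15.70820, π⊥ = 3+3·λ' ≈ 2.29180 ∉ [0.3, 1.9) ⇒ out
candidate 3: (m,n)=(2,-17) → π∥ = 2-17·λ ≈ -70.01316, π⊥ = 2-17·λ' ≈ 6.01316 ∉ [0.3, 1.9) ⇒ out
candidate 4: (m,n)=(6,15) → π∥ = 6+15·λ ≈ 69.54102, π⊥ = 6+15·λ' ≈ 2.45898 ∉ [0.3, 1.9) ⇒ out
candidate 5: (m,n)=(0,-6) → π∥ = 0-6·λ ≈ -25.41641, π⊥ = 0-6·λ' ≈ 1.41641 ∈ [0.3, 1.9) ⇒ IN Λ
candidate 6: (m,n)=(1,-6) → π∥ = 1-6·λ ≈ -24.41641, π⊥ = 1-6·λ' ≈ 2.41641 ∉ [0.3, 1.9) ⇒ out
candidate 7: (m,n)=(4,8) → π∥ = 4+8·λ ≈ 37.88854, π⊥ = 4+8·λ' ≈ 2.11146 ∉ [0.3, 1.9) ⇒ out
candidate 8: (m,n)=(-3,-15) → π∥ = -3-15·λ ≈ -66.54102, π⊥ = -3-15·λ' ≈ 0.54102 ∈ [0.3, 1.9) ⇒ IN Λ
candidate 9: (m,n)=(1,-4) → π∥ = 1-4·λ ≈ -15.94427, π⊥ = 1-4·λ' ≈ 1.94427 ∉ [0.3, 1.9) ⇒ out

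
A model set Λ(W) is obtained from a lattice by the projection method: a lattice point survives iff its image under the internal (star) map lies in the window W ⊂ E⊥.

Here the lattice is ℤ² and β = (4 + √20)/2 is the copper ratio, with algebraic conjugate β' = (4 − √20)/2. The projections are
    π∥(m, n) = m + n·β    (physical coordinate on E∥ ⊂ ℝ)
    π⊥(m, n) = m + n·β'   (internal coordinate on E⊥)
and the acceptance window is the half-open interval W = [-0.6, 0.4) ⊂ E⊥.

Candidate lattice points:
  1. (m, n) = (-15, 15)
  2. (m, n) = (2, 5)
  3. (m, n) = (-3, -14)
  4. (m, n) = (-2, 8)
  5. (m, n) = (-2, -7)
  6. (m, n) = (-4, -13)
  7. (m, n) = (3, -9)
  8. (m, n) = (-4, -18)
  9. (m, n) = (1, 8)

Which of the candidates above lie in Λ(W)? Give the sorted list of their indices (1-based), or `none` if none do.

3, 5, 8

Compute β' = (4−√20)/2 = -0.2361, so π⊥(m,n) = m -0.2361·n.
candidate 1: (m,n)=(-15,15) → π∥ = -15+15·β ≈ 48.5410, π⊥ = -15+15·β' ≈ -18.5410 ∉ [-0.6, 0.4) ⇒ out
candidate 2: (m,n)=(2,5) → π∥ = 2+5·β ≈ 23.1803, π⊥ = 2+5·β' ≈ 0.8197 ∉ [-0.6, 0.4) ⇒ out
candidate 3: (m,n)=(-3,-14) → π∥ = -3-14·β ≈ -62.3050, π⊥ = -3-14·β' ≈ 0.3050 ∈ [-0.6, 0.4) ⇒ IN Λ
candidate 4: (m,n)=(-2,8) → π∥ = -2+8·β ≈ 31.8885, π⊥ = -2+8·β' ≈ -3.8885 ∉ [-0.6, 0.4) ⇒ out
candidate 5: (m,n)=(-2,-7) → π∥ = -2-7·β ≈ -31.6525, π⊥ = -2-7·β' ≈ -0.3475 ∈ [-0.6, 0.4) ⇒ IN Λ
candidate 6: (m,n)=(-4,-13) → π∥ = -4-13·β ≈ -59.0689, π⊥ = -4-13·β' ≈ -0.9311 ∉ [-0.6, 0.4) ⇒ out
candidate 7: (m,n)=(3,-9) → π∥ = 3-9·β ≈ -35.1246, π⊥ = 3-9·β' ≈ 5.1246 ∉ [-0.6, 0.4) ⇒ out
candidate 8: (m,n)=(-4,-18) → π∥ = -4-18·β ≈ -80.2492, π⊥ = -4-18·β' ≈ 0.2492 ∈ [-0.6, 0.4) ⇒ IN Λ
candidate 9: (m,n)=(1,8) → π∥ = 1+8·β ≈ 34.8885, π⊥ = 1+8·β' ≈ -0.8885 ∉ [-0.6, 0.4) ⇒ out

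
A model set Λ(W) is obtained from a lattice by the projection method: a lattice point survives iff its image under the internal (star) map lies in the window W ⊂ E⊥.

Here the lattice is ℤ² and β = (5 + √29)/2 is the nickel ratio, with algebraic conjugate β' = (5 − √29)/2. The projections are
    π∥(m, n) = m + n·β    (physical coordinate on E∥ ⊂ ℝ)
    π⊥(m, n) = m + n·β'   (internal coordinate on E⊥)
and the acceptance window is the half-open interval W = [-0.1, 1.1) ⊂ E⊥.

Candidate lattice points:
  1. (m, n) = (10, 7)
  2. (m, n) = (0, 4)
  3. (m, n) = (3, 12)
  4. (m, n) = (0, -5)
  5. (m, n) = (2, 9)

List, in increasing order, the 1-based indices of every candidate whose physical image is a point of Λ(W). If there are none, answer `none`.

3, 4, 5

β' = (5−√29)/2 ≈ -0.19258.
[1] lift (10,7): star map gives 8.65192; window check -0.1 ≤ 8.65192 < 1.1 is false → out
[2] lift (0,4): star map gives -0.77033; window check -0.1 ≤ -0.77033 < 1.1 is false → out
[3] lift (3,12): star map gives 0.68901; window check -0.1 ≤ 0.68901 < 1.1 is true → IN Λ
[4] lift (0,-5): star map gives 0.96291; window check -0.1 ≤ 0.96291 < 1.1 is true → IN Λ
[5] lift (2,9): star map gives 0.26676; window check -0.1 ≤ 0.26676 < 1.1 is true → IN Λ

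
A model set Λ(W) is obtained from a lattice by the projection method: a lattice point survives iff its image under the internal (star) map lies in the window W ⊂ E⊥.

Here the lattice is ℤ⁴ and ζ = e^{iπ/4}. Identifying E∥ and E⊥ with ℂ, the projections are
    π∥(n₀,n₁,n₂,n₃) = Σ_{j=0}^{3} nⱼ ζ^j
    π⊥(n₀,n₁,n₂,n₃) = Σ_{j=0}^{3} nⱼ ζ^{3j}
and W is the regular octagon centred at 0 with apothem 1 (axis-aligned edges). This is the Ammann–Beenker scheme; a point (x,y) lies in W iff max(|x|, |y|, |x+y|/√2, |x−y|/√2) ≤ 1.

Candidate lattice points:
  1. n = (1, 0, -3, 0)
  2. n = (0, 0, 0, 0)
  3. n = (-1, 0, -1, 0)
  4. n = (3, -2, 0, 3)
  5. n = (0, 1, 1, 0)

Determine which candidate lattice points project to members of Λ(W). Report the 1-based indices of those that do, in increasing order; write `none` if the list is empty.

With ζ = e^{iπ/4} the internal vectors are ζ^0,ζ^3,ζ^6,ζ^9.
candidate 1: n = (1, 0, -3, 0) → π⊥ ≈ (+1.0000, +3.0000); max(|x|,|y|,|x±y|/√2) = 3.0000 > 1 ⇒ ∉ W
candidate 2: n = (0, 0, 0, 0) → π⊥ ≈ (+0.0000, +0.0000); max(|x|,|y|,|x±y|/√2) = 0.0000 ≤ 1 ⇒ ∈ W
candidate 3: n = (-1, 0, -1, 0) → π⊥ ≈ (-1.0000, +1.0000); max(|x|,|y|,|x±y|/√2) = 1.4142 > 1 ⇒ ∉ W
candidate 4: n = (3, -2, 0, 3) → π⊥ ≈ (+6.5355, +0.7071); max(|x|,|y|,|x±y|/√2) = 6.5355 > 1 ⇒ ∉ W
candidate 5: n = (0, 1, 1, 0) → π⊥ ≈ (-0.7071, -0.2929); max(|x|,|y|,|x±y|/√2) = 0.7071 ≤ 1 ⇒ ∈ W

2, 5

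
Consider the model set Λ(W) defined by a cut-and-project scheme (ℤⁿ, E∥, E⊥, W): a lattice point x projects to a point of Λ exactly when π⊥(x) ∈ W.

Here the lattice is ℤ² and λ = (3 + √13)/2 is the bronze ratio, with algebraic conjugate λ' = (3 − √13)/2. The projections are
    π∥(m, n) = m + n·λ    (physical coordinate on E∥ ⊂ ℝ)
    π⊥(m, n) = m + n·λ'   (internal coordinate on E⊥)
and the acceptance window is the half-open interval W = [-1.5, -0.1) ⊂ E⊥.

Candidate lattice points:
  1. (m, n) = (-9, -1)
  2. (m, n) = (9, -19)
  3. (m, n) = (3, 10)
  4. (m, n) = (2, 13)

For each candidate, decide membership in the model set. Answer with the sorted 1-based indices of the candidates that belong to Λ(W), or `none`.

none

Compute λ' = (3−√13)/2 = -0.3028, so π⊥(m,n) = m -0.3028·n.
#1 (-9,-1): internal coord -9 + (-1)·λ' = -8.6972; -8.6972 ∉ [-1.5, -0.1) → out
#2 (9,-19): internal coord 9 + (-19)·λ' = +14.7527; +14.7527 ∉ [-1.5, -0.1) → out
#3 (3,10): internal coord 3 + (10)·λ' = -0.0278; -0.0278 ∉ [-1.5, -0.1) → out
#4 (2,13): internal coord 2 + (13)·λ' = -1.9361; -1.9361 ∉ [-1.5, -0.1) → out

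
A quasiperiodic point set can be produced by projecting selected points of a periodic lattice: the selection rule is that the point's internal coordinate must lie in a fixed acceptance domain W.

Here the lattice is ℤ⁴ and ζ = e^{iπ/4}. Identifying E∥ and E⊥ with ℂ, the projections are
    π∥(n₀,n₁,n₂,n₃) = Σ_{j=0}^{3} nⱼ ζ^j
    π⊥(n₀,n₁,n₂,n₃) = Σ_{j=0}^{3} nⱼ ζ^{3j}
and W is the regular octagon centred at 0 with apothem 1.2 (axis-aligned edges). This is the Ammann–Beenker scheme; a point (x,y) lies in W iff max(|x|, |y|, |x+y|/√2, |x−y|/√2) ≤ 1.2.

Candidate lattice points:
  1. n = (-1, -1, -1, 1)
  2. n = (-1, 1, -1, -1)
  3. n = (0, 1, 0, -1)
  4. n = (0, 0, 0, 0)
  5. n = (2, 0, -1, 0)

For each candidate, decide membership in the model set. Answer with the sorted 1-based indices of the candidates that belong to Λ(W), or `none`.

1, 4

With ζ = e^{iπ/4} the internal vectors are ζ^0,ζ^3,ζ^6,ζ^9.
candidate 1: n = (-1, -1, -1, 1) → π⊥ ≈ (+0.41421, +1.00000); max(|x|,|y|,|x±y|/√2) = 1.00000 ≤ 1.2 ⇒ ∈ W
candidate 2: n = (-1, 1, -1, -1) → π⊥ ≈ (-2.41421, +1.00000); max(|x|,|y|,|x±y|/√2) = 2.41421 > 1.2 ⇒ ∉ W
candidate 3: n = (0, 1, 0, -1) → π⊥ ≈ (-1.41421, +0.00000); max(|x|,|y|,|x±y|/√2) = 1.41421 > 1.2 ⇒ ∉ W
candidate 4: n = (0, 0, 0, 0) → π⊥ ≈ (+0.00000, +0.00000); max(|x|,|y|,|x±y|/√2) = 0.00000 ≤ 1.2 ⇒ ∈ W
candidate 5: n = (2, 0, -1, 0) → π⊥ ≈ (+2.00000, +1.00000); max(|x|,|y|,|x±y|/√2) = 2.12132 > 1.2 ⇒ ∉ W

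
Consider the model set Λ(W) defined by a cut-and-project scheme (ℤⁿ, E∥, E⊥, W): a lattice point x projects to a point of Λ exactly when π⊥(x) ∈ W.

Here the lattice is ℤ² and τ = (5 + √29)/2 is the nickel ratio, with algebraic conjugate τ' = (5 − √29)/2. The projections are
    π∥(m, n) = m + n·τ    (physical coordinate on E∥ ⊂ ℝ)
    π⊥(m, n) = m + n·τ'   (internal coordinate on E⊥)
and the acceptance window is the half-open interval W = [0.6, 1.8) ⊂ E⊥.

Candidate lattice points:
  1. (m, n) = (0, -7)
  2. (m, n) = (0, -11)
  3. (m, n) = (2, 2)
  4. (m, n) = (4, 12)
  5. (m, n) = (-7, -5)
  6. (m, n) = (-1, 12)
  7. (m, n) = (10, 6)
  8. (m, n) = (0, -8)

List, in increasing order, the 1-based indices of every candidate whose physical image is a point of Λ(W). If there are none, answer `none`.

τ' = (5−√29)/2 ≈ -0.1926.
candidate 1: (m,n)=(0,-7) → π∥ = 0-7·τ ≈ -36.3481, π⊥ = 0-7·τ' ≈ 1.3481 ∈ [0.6, 1.8) ⇒ IN Λ
candidate 2: (m,n)=(0,-11) → π∥ = 0-11·τ ≈ -57.1184, π⊥ = 0-11·τ' ≈ 2.1184 ∉ [0.6, 1.8) ⇒ out
candidate 3: (m,n)=(2,2) → π∥ = 2+2·τ ≈ 12.3852, π⊥ = 2+2·τ' ≈ 1.6148 ∈ [0.6, 1.8) ⇒ IN Λ
candidate 4: (m,n)=(4,12) → π∥ = 4+12·τ ≈ 66.3110, π⊥ = 4+12·τ' ≈ 1.6890 ∈ [0.6, 1.8) ⇒ IN Λ
candidate 5: (m,n)=(-7,-5) → π∥ = -7-5·τ ≈ -32.9629, π⊥ = -7-5·τ' ≈ -6.0371 ∉ [0.6, 1.8) ⇒ out
candidate 6: (m,n)=(-1,12) → π∥ = -1+12·τ ≈ 61.3110, π⊥ = -1+12·τ' ≈ -3.3110 ∉ [0.6, 1.8) ⇒ out
candidate 7: (m,n)=(10,6) → π∥ = 10+6·τ ≈ 41.1555, π⊥ = 10+6·τ' ≈ 8.8445 ∉ [0.6, 1.8) ⇒ out
candidate 8: (m,n)=(0,-8) → π∥ = 0-8·τ ≈ -41.5407, π⊥ = 0-8·τ' ≈ 1.5407 ∈ [0.6, 1.8) ⇒ IN Λ

1, 3, 4, 8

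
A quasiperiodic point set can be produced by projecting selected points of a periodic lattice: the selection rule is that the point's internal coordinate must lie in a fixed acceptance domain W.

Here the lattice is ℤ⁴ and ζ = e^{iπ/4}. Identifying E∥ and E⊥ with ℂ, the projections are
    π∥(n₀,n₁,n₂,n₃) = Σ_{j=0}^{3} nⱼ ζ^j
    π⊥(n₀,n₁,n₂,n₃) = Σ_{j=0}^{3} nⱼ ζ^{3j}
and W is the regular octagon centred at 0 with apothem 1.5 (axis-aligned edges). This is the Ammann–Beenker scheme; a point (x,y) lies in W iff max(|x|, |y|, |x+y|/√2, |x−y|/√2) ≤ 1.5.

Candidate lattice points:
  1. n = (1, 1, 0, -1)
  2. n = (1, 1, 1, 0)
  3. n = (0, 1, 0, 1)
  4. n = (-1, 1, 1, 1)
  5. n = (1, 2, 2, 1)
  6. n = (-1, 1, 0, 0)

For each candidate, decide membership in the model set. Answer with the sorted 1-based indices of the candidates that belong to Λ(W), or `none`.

1, 2, 3, 4, 5

π⊥(n) = n₀ + n₁ζ³ + n₂ζ⁶ + n₃ζ⁹ where ζ = e^{iπ/4}.
candidate 1: n = (1, 1, 0, -1) → π⊥ ≈ (-0.414214, +0.000000); max(|x|,|y|,|x±y|/√2) = 0.414214 ≤ 1.5 ⇒ ∈ W
candidate 2: n = (1, 1, 1, 0) → π⊥ ≈ (+0.292893, -0.292893); max(|x|,|y|,|x±y|/√2) = 0.414214 ≤ 1.5 ⇒ ∈ W
candidate 3: n = (0, 1, 0, 1) → π⊥ ≈ (+0.000000, +1.414214); max(|x|,|y|,|x±y|/√2) = 1.414214 ≤ 1.5 ⇒ ∈ W
candidate 4: n = (-1, 1, 1, 1) → π⊥ ≈ (-1.000000, +0.414214); max(|x|,|y|,|x±y|/√2) = 1.000000 ≤ 1.5 ⇒ ∈ W
candidate 5: n = (1, 2, 2, 1) → π⊥ ≈ (+0.292893, +0.121320); max(|x|,|y|,|x±y|/√2) = 0.292893 ≤ 1.5 ⇒ ∈ W
candidate 6: n = (-1, 1, 0, 0) → π⊥ ≈ (-1.707107, +0.707107); max(|x|,|y|,|x±y|/√2) = 1.707107 > 1.5 ⇒ ∉ W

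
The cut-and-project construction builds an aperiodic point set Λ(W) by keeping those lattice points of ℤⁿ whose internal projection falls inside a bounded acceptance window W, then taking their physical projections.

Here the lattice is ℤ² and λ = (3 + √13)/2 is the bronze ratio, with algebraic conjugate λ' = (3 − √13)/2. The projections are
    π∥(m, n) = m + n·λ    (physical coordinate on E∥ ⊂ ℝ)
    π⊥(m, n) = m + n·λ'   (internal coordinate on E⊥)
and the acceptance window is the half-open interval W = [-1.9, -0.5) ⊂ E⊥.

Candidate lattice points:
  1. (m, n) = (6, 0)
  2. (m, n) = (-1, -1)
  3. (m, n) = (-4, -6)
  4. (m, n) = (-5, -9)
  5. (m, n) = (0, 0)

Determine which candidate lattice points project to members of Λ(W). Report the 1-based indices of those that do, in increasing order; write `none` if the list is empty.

2

Compute λ' = (3−√13)/2 = -0.3028, so π⊥(m,n) = m -0.3028·n.
candidate 1: (m,n)=(6,0) → π∥ = 6+0·λ ≈ 6.0000, π⊥ = 6+0·λ' ≈ 6.0000 ∉ [-1.9, -0.5) ⇒ out
candidate 2: (m,n)=(-1,-1) → π∥ = -1-1·λ ≈ -4.3028, π⊥ = -1-1·λ' ≈ -0.6972 ∈ [-1.9, -0.5) ⇒ IN Λ
candidate 3: (m,n)=(-4,-6) → π∥ = -4-6·λ ≈ -23.8167, π⊥ = -4-6·λ' ≈ -2.1833 ∉ [-1.9, -0.5) ⇒ out
candidate 4: (m,n)=(-5,-9) → π∥ = -5-9·λ ≈ -34.7250, π⊥ = -5-9·λ' ≈ -2.2750 ∉ [-1.9, -0.5) ⇒ out
candidate 5: (m,n)=(0,0) → π∥ = 0+0·λ ≈ 0.0000, π⊥ = 0+0·λ' ≈ 0.0000 ∉ [-1.9, -0.5) ⇒ out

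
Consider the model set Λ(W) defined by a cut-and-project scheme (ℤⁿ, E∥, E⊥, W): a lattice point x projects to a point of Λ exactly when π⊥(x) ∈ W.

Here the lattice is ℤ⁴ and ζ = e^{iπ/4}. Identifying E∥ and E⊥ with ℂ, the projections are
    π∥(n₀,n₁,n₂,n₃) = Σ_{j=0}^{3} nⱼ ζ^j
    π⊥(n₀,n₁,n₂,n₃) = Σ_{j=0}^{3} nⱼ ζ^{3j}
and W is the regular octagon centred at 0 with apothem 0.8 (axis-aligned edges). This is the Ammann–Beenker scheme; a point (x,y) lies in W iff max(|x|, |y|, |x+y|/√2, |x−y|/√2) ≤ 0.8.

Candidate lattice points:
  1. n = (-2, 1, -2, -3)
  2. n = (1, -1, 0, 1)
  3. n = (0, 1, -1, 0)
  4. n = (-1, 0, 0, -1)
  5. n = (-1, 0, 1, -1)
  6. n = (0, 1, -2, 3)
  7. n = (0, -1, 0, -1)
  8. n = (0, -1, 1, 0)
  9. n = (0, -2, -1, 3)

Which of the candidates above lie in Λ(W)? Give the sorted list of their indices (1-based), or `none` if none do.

none

Internal map: ζ^{3j} for j=0..3 gives (1,0), (−√2/2,√2/2), (0,−1), (√2/2,√2/2).
candidate 1: n = (-2, 1, -2, -3) → π⊥ ≈ (-4.8284, +0.5858); max(|x|,|y|,|x±y|/√2) = 4.8284 > 0.8 ⇒ ∉ W
candidate 2: n = (1, -1, 0, 1) → π⊥ ≈ (+2.4142, +0.0000); max(|x|,|y|,|x±y|/√2) = 2.4142 > 0.8 ⇒ ∉ W
candidate 3: n = (0, 1, -1, 0) → π⊥ ≈ (-0.7071, +1.7071); max(|x|,|y|,|x±y|/√2) = 1.7071 > 0.8 ⇒ ∉ W
candidate 4: n = (-1, 0, 0, -1) → π⊥ ≈ (-1.7071, -0.7071); max(|x|,|y|,|x±y|/√2) = 1.7071 > 0.8 ⇒ ∉ W
candidate 5: n = (-1, 0, 1, -1) → π⊥ ≈ (-1.7071, -1.7071); max(|x|,|y|,|x±y|/√2) = 2.4142 > 0.8 ⇒ ∉ W
candidate 6: n = (0, 1, -2, 3) → π⊥ ≈ (+1.4142, +4.8284); max(|x|,|y|,|x±y|/√2) = 4.8284 > 0.8 ⇒ ∉ W
candidate 7: n = (0, -1, 0, -1) → π⊥ ≈ (+0.0000, -1.4142); max(|x|,|y|,|x±y|/√2) = 1.4142 > 0.8 ⇒ ∉ W
candidate 8: n = (0, -1, 1, 0) → π⊥ ≈ (+0.7071, -1.7071); max(|x|,|y|,|x±y|/√2) = 1.7071 > 0.8 ⇒ ∉ W
candidate 9: n = (0, -2, -1, 3) → π⊥ ≈ (+3.5355, +1.7071); max(|x|,|y|,|x±y|/√2) = 3.7071 > 0.8 ⇒ ∉ W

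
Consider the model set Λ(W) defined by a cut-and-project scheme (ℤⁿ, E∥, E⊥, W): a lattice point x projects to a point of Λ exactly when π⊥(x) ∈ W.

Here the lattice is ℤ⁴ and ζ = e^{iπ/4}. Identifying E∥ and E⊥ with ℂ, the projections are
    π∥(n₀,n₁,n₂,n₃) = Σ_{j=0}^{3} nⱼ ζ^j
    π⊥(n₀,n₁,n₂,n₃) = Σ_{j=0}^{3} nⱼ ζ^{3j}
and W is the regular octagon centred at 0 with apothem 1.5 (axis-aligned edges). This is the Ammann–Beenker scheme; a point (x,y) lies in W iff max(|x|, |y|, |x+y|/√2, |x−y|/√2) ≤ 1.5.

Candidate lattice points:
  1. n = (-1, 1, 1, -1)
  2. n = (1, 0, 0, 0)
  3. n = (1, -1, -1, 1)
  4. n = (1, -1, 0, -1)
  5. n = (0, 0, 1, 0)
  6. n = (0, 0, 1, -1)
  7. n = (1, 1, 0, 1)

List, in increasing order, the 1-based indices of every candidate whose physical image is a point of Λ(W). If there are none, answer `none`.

π⊥(n) = n₀ + n₁ζ³ + n₂ζ⁶ + n₃ζ⁹ where ζ = e^{iπ/4}.
#1 (-1, 1, 1, -1): internal (-2.4142, -1.0000); octagon support 2.4142 vs apothem 1.5 → ∉ W
#2 (1, 0, 0, 0): internal (1.0000, 0.0000); octagon support 1.0000 vs apothem 1.5 → ∈ W
#3 (1, -1, -1, 1): internal (2.4142, 1.0000); octagon support 2.4142 vs apothem 1.5 → ∉ W
#4 (1, -1, 0, -1): internal (1.0000, -1.4142); octagon support 1.7071 vs apothem 1.5 → ∉ W
#5 (0, 0, 1, 0): internal (0.0000, -1.0000); octagon support 1.0000 vs apothem 1.5 → ∈ W
#6 (0, 0, 1, -1): internal (-0.7071, -1.7071); octagon support 1.7071 vs apothem 1.5 → ∉ W
#7 (1, 1, 0, 1): internal (1.0000, 1.4142); octagon support 1.7071 vs apothem 1.5 → ∉ W

2, 5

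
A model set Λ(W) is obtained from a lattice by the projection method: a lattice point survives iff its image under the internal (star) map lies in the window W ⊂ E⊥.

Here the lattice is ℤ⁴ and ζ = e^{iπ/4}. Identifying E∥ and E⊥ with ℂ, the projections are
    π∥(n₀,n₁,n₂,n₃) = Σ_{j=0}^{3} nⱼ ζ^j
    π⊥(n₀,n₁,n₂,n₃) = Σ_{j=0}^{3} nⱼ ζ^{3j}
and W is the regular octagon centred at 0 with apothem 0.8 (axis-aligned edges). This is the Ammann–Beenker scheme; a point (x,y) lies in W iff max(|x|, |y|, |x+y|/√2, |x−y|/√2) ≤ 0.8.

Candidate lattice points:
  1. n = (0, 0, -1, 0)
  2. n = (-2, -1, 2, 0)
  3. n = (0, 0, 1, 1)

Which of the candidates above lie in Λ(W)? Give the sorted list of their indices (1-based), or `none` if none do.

3

Internal map: ζ^{3j} for j=0..3 gives (1,0), (−√2/2,√2/2), (0,−1), (√2/2,√2/2).
#1 (0, 0, -1, 0): internal (0.00000, 1.00000); octagon support 1.00000 vs apothem 0.8 → ∉ W
#2 (-2, -1, 2, 0): internal (-1.29289, -2.70711); octagon support 2.82843 vs apothem 0.8 → ∉ W
#3 (0, 0, 1, 1): internal (0.70711, -0.29289); octagon support 0.70711 vs apothem 0.8 → ∈ W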